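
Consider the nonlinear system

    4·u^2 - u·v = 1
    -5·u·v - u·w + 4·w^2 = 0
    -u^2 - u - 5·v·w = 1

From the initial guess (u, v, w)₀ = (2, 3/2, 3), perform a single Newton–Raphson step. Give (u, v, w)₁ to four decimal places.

(1.0507, 0.6177, 1.4641)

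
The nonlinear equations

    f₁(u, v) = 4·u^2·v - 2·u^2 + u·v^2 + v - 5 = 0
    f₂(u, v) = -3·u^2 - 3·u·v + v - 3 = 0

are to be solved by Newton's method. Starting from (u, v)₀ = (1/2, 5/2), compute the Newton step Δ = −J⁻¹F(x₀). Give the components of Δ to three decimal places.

(-0.528, 1.089)

At (1/2, 5/2): F = (2.625, -5.000).
Jacobian J = [[8·u·v - 4·u + v^2, 4·u^2 + 2·u·v + 1], [-6·u - 3·v, -3·u + 1]].
At the point, J = [[14.250, 4.500], [-10.500, -0.500]] (det J = 40.125).
Solving J·Δ = −F gives Δ = (-0.528, 1.089).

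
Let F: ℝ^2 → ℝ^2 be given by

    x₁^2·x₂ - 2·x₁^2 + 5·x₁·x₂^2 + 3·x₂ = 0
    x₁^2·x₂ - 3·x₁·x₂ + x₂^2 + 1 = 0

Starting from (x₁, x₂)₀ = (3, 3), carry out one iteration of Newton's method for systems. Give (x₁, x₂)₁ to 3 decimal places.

(2.833, 1.583)

At (3, 3): F = (153.000, 10.000).
Jacobian J = [[2·x₁·x₂ - 4·x₁ + 5·x₂^2, x₁^2 + 10·x₁·x₂ + 3], [2·x₁·x₂ - 3·x₂, x₁^2 - 3·x₁ + 2·x₂]].
At the point, J = [[51.000, 102.000], [9.000, 6.000]] (det J = -612.000).
Solving J·Δ = −F gives Δ = (-0.167, -1.417).
Then the next iterate is (x₁, x₂)₁ = (2.833, 1.583).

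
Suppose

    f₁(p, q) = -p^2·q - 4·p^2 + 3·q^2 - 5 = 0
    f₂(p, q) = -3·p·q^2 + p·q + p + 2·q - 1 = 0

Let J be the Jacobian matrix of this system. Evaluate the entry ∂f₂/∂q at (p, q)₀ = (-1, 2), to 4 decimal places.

∂f₂/∂q = -6·p·q + p + 2.
At (-1, 2) this is 13.0000.

13.0000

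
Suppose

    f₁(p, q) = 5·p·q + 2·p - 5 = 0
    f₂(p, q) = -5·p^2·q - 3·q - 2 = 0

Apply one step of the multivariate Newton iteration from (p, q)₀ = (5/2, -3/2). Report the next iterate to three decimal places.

At (5/2, -3/2): F = (-18.750, 49.375).
Jacobian J = [[5·q + 2, 5·p], [-10·p·q, -5·p^2 - 3]].
At the point, J = [[-5.500, 12.500], [37.500, -34.250]] (det J = -280.375).
Solving J·Δ = −F gives Δ = (0.089, 1.539).
Then the next iterate is (p, q)₁ = (2.589, 0.039).

(2.589, 0.039)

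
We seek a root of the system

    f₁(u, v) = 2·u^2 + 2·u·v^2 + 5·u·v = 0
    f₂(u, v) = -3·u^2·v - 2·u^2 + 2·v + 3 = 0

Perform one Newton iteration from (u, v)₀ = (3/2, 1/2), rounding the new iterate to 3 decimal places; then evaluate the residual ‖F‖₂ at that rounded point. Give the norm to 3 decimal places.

2.218

At (3/2, 1/2): F = (9.000, -3.875).
Jacobian J = [[4·u + 2·v^2 + 5·v, 4·u·v + 5·u], [-6·u·v - 4·u, -3·u^2 + 2]].
At the point, J = [[9.000, 10.500], [-10.500, -4.750]] (det J = 67.500).
Solving J·Δ = −F gives Δ = (0.031, -0.883).
Then the next iterate is (u, v)₁ = (1.531, -0.383).
Re-evaluating at (1.531, -0.383): F = (2.20522, 0.23929), so ‖F‖₂ = 2.218.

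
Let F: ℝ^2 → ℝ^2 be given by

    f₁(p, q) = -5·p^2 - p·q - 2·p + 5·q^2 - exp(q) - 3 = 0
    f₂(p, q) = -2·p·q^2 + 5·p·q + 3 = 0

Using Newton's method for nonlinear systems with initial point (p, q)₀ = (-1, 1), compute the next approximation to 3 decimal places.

At (-1, 1): F = (-2.71828, 0.000).
Jacobian J = [[-10·p - q - 2, -p + 10·q - exp(q)], [-2·q^2 + 5·q, -4·p·q + 5·p]].
At the point, J = [[7.000, 8.28172], [3.000, -1.000]] (det J = -31.84515).
Solving J·Δ = −F gives Δ = (0.085, 0.256).
Then the next iterate is (p, q)₁ = (-0.915, 1.256).

(-0.915, 1.256)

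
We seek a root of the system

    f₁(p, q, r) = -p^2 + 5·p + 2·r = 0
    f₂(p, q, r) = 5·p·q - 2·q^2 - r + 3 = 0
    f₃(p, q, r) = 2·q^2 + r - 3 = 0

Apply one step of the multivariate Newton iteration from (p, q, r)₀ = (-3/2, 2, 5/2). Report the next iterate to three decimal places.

At (-3/2, 2, 5/2): F = (-4.750, -22.500, 7.500).
Jacobian J = [[-2·p + 5, 0, 2], [5·q, 5·p - 4·q, -1], [0, 4·q, 1]].
At the point, J = [[8.000, 0.000, 2.000], [10.000, -15.500, -1.000], [0.000, 8.000, 1.000]] (det J = 100.000).
Solving J·Δ = −F gives Δ = (0.919, -0.775, -1.300).
Then the next iterate is (p, q, r)₁ = (-0.581, 1.225, 1.200).

(-0.581, 1.225, 1.200)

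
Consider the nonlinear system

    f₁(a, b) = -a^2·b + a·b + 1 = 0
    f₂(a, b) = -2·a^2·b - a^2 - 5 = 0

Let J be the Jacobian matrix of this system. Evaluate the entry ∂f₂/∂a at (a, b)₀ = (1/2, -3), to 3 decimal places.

∂f₂/∂a = -4·a·b - 2·a.
At (1/2, -3) this is 5.000.

5.000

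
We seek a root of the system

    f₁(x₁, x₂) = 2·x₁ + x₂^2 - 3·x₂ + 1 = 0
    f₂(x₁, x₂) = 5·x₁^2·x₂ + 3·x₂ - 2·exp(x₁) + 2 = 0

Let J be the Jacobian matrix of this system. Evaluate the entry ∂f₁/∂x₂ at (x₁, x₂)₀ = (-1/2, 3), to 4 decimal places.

3.0000

∂f₁/∂x₂ = 2·x₂ - 3.
At (-1/2, 3) this is 3.0000.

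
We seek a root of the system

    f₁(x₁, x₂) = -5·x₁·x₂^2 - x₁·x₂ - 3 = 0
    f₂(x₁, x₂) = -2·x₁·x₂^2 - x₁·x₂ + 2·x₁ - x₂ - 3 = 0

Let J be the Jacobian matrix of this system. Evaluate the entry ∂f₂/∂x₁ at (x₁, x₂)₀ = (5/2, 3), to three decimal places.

∂f₂/∂x₁ = -2·x₂^2 - x₂ + 2.
At (5/2, 3) this is -19.000.

-19.000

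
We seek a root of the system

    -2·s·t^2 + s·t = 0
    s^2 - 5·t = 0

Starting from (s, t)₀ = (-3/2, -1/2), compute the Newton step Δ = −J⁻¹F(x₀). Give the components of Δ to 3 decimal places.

(1.632, -0.029)

At (-3/2, -1/2): F = (1.500, 4.750).
Jacobian J = [[-2·t^2 + t, -4·s·t + s], [2·s, -5]].
At the point, J = [[-1.000, -4.500], [-3.000, -5.000]] (det J = -8.500).
Solving J·Δ = −F gives Δ = (1.632, -0.029).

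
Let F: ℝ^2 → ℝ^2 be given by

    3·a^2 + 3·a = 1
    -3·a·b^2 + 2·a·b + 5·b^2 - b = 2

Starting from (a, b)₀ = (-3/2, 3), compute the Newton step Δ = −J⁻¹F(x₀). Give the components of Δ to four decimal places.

(0.2083, -1.2665)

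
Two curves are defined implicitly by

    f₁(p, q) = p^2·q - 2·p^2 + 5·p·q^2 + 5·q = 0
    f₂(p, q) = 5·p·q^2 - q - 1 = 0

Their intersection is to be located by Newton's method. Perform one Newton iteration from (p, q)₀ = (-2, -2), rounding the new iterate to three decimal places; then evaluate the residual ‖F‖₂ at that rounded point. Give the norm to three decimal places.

17.945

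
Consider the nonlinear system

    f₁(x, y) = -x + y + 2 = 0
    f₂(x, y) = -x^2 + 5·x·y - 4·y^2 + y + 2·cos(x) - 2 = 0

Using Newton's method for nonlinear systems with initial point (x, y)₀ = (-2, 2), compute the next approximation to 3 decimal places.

(9.890, 7.890)

At (-2, 2): F = (6.000, -40.83229).
Jacobian J = [[-1, 1], [-2·x + 5·y - 2·sin(x), 5·x - 8·y + 1]].
At the point, J = [[-1.000, 1.000], [15.81859, -25.000]] (det J = 9.18141).
Solving J·Δ = −F gives Δ = (11.890, 5.890).
Then the next iterate is (x, y)₁ = (9.890, 7.890).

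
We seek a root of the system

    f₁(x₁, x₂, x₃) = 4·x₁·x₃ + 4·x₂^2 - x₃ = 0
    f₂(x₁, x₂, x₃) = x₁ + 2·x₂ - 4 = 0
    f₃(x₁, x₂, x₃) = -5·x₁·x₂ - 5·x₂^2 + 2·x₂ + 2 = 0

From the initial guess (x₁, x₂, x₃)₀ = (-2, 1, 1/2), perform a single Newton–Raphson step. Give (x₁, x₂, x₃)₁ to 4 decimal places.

At (-2, 1, 1/2): F = (-0.5000, -4.0000, 9.0000).
Jacobian J = [[4·x₃, 8·x₂, 4·x₁ - 1], [1, 2, 0], [-5·x₂, -5·x₁ - 10·x₂ + 2, 0]].
At the point, J = [[2.0000, 8.0000, -9.0000], [1.0000, 2.0000, 0.0000], [-5.0000, 2.0000, 0.0000]] (det J = -108.0000).
Solving J·Δ = −F gives Δ = (2.1667, 0.9167, 1.2407).
Then the next iterate is (x₁, x₂, x₃)₁ = (0.1667, 1.9167, 1.7407).

(0.1667, 1.9167, 1.7407)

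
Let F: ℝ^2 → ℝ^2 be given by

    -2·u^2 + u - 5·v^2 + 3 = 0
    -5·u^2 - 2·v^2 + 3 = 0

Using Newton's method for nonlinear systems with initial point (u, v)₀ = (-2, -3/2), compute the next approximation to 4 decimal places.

(-1.1341, -0.8028)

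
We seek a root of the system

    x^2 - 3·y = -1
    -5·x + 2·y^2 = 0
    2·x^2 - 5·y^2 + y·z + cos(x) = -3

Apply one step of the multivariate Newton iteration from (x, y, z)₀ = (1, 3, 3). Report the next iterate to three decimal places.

(6.000, 4.000, 16.889)

At (1, 3, 3): F = (-7.000, 13.000, -30.45970).
Jacobian J = [[2·x, -3, 0], [-5, 4·y, 0], [4·x - sin(x), -10·y + z, y]].
At the point, J = [[2.000, -3.000, 0.000], [-5.000, 12.000, 0.000], [3.15853, -27.000, 3.000]] (det J = 27.000).
Solving J·Δ = −F gives Δ = (5.000, 1.000, 13.889).
Then the next iterate is (x, y, z)₁ = (6.000, 4.000, 16.889).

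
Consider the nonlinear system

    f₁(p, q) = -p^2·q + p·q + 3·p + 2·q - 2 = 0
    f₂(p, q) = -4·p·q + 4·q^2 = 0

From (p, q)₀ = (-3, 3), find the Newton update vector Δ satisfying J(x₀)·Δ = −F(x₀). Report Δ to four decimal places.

(1.0161, -1.6613)

At (-3, 3): F = (-41.0000, 72.0000).
Jacobian J = [[-2·p·q + q + 3, -p^2 + p + 2], [-4·q, -4·p + 8·q]].
At the point, J = [[24.0000, -10.0000], [-12.0000, 36.0000]] (det J = 744.0000).
Solving J·Δ = −F gives Δ = (1.0161, -1.6613).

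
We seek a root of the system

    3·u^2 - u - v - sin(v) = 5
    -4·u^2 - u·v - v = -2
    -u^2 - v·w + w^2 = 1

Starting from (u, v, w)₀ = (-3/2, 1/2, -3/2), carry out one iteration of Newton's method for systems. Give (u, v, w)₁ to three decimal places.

(-0.805, -1.994, -2.044)

At (-3/2, 1/2, -3/2): F = (2.27057, -6.750, -0.250).
Jacobian J = [[6·u - 1, -cos(v) - 1, 0], [-8·u - v, -u - 1, 0], [-2·u, -w, -v + 2·w]].
At the point, J = [[-10.000, -1.87758, 0.000], [11.500, 0.500, 0.000], [3.000, 1.500, -3.500]] (det J = -58.07270).
Solving J·Δ = −F gives Δ = (0.695, -2.494, -0.544).
Then the next iterate is (u, v, w)₁ = (-0.805, -1.994, -2.044).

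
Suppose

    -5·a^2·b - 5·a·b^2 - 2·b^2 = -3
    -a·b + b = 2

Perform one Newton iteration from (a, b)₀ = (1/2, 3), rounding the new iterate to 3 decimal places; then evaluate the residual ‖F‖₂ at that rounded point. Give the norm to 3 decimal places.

11.651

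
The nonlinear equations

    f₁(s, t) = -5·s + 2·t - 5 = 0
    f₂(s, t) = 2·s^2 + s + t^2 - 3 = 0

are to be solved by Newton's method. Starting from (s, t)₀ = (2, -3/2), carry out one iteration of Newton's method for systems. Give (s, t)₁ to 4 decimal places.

At (2, -3/2): F = (-18.0000, 9.2500).
Jacobian J = [[-5, 2], [4·s + 1, 2·t]].
At the point, J = [[-5.0000, 2.0000], [9.0000, -3.0000]] (det J = -3.0000).
Solving J·Δ = −F gives Δ = (11.8333, 38.5833).
Then the next iterate is (s, t)₁ = (13.8333, 37.0833).

(13.8333, 37.0833)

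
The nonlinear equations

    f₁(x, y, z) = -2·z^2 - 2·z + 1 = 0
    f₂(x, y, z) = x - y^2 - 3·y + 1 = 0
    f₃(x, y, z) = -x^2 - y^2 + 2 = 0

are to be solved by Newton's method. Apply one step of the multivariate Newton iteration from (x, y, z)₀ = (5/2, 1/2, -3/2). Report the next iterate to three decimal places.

(1.560, 0.702, -1.375)

At (5/2, 1/2, -3/2): F = (-0.500, 1.750, -4.500).
Jacobian J = [[0, 0, -4·z - 2], [1, -2·y - 3, 0], [-2·x, -2·y, 0]].
At the point, J = [[0.000, 0.000, 4.000], [1.000, -4.000, 0.000], [-5.000, -1.000, 0.000]] (det J = -84.000).
Solving J·Δ = −F gives Δ = (-0.940, 0.202, 0.125).
Then the next iterate is (x, y, z)₁ = (1.560, 0.702, -1.375).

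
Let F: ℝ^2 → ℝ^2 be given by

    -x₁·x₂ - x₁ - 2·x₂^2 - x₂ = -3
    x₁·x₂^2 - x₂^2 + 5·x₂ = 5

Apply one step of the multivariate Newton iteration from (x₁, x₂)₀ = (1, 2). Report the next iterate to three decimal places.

At (1, 2): F = (-10.000, 5.000).
Jacobian J = [[-x₂ - 1, -x₁ - 4·x₂ - 1], [x₂^2, 2·x₁·x₂ - 2·x₂ + 5]].
At the point, J = [[-3.000, -10.000], [4.000, 5.000]] (det J = 25.000).
Solving J·Δ = −F gives Δ = (0.000, -1.000).
Then the next iterate is (x₁, x₂)₁ = (1.000, 1.000).

(1.000, 1.000)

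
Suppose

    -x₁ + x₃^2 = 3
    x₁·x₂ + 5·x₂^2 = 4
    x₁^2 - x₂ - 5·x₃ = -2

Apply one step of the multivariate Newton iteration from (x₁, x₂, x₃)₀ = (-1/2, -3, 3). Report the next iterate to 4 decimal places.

At (-1/2, -3, 3): F = (6.5000, 42.5000, -9.7500).
Jacobian J = [[-1, 0, 2·x₃], [x₂, x₁ + 10·x₂, 0], [2·x₁, -1, -5]].
At the point, J = [[-1.0000, 0.0000, 6.0000], [-3.0000, -30.5000, 0.0000], [-1.0000, -1.0000, -5.0000]] (det J = -317.5000).
Solving J·Δ = −F gives Δ = (-3.3008, 1.7181, -1.6335).
Then the next iterate is (x₁, x₂, x₃)₁ = (-3.8008, -1.2819, 1.3665).

(-3.8008, -1.2819, 1.3665)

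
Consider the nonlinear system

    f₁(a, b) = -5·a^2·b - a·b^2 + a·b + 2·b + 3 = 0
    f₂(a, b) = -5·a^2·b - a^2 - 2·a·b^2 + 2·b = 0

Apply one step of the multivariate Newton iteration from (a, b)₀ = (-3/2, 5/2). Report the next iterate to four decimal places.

(-1.1320, 1.8601)

At (-3/2, 5/2): F = (-14.5000, -6.6250).
Jacobian J = [[-10·a·b - b^2 + b, -5·a^2 - 2·a·b + a + 2], [-10·a·b - 2·a - 2·b^2, -5·a^2 - 4·a·b + 2]].
At the point, J = [[33.7500, -3.2500], [28.0000, 5.7500]] (det J = 285.0625).
Solving J·Δ = −F gives Δ = (0.3680, -0.6399).
Then the next iterate is (a, b)₁ = (-1.1320, 1.8601).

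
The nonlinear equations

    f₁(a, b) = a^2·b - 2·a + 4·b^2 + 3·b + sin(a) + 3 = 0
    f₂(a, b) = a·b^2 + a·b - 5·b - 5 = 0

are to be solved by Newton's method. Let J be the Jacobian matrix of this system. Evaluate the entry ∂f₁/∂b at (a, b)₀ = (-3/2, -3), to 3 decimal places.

∂f₁/∂b = a^2 + 8·b + 3.
At (-3/2, -3) this is -18.750.

-18.750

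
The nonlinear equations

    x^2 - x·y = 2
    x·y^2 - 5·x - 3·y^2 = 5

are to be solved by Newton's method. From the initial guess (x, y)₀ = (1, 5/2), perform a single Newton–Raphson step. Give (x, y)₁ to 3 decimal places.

(-1.000, 0.000)

At (1, 5/2): F = (-3.500, -22.500).
Jacobian J = [[2·x - y, -x], [y^2 - 5, 2·x·y - 6·y]].
At the point, J = [[-0.500, -1.000], [1.250, -10.000]] (det J = 6.250).
Solving J·Δ = −F gives Δ = (-2.000, -2.500).
Then the next iterate is (x, y)₁ = (-1.000, 0.000).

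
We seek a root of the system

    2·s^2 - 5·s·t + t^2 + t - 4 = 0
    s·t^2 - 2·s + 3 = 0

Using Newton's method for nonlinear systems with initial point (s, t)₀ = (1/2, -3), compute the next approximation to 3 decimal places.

At (1/2, -3): F = (10.000, 6.500).
Jacobian J = [[4·s - 5·t, -5·s + 2·t + 1], [t^2 - 2, 2·s·t]].
At the point, J = [[17.000, -7.500], [7.000, -3.000]] (det J = 1.500).
Solving J·Δ = −F gives Δ = (-12.500, -27.000).
Then the next iterate is (s, t)₁ = (-12.000, -30.000).

(-12.000, -30.000)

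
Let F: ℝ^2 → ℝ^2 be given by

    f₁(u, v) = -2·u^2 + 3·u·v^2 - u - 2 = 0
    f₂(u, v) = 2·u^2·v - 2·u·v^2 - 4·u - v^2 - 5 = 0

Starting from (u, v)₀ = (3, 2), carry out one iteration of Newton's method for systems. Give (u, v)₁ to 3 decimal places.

(3.460, 1.652)

At (3, 2): F = (13.000, -9.000).
Jacobian J = [[-4·u + 3·v^2 - 1, 6·u·v], [4·u·v - 2·v^2 - 4, 2·u^2 - 4·u·v - 2·v]].
At the point, J = [[-1.000, 36.000], [12.000, -10.000]] (det J = -422.000).
Solving J·Δ = −F gives Δ = (0.460, -0.348).
Then the next iterate is (u, v)₁ = (3.460, 1.652).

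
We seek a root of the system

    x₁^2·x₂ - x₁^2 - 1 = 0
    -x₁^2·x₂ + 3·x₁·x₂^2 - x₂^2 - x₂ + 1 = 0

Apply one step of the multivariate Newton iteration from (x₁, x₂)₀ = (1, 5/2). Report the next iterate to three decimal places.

At (1, 5/2): F = (0.500, 8.500).
Jacobian J = [[2·x₁·x₂ - 2·x₁, x₁^2], [-2·x₁·x₂ + 3·x₂^2, -x₁^2 + 6·x₁·x₂ - 2·x₂ - 1]].
At the point, J = [[3.000, 1.000], [13.750, 8.000]] (det J = 10.250).
Solving J·Δ = −F gives Δ = (0.439, -1.817).
Then the next iterate is (x₁, x₂)₁ = (1.439, 0.683).

(1.439, 0.683)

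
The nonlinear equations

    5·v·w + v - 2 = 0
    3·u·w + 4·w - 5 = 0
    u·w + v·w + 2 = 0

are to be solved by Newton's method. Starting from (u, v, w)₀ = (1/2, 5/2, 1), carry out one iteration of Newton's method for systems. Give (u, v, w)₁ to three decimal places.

(-5.000, -5.727, 3.909)

At (1/2, 5/2, 1): F = (13.000, 0.500, 5.000).
Jacobian J = [[0, 5·w + 1, 5·v], [3·w, 0, 3·u + 4], [w, w, u + v]].
At the point, J = [[0.000, 6.000, 12.500], [3.000, 0.000, 5.500], [1.000, 1.000, 3.000]] (det J = 16.500).
Solving J·Δ = −F gives Δ = (-5.500, -8.227, 2.909).
Then the next iterate is (u, v, w)₁ = (-5.000, -5.727, 3.909).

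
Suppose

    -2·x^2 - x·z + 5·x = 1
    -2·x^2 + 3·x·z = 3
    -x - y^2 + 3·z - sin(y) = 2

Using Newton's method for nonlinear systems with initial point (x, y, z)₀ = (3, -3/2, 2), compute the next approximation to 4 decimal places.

(2.0000, -1.4138, 1.6667)

At (3, -3/2, 2): F = (-10.0000, -3.0000, -0.252505).
Jacobian J = [[-4·x - z + 5, 0, -x], [-4·x + 3·z, 0, 3·x], [-1, -2·y - cos(y), 3]].
At the point, J = [[-9.0000, 0.0000, -3.0000], [-6.0000, 0.0000, 9.0000], [-1.0000, 2.929263, 3.0000]] (det J = 289.997017).
Solving J·Δ = −F gives Δ = (-1.0000, 0.0862, -0.3333).
Then the next iterate is (x, y, z)₁ = (2.0000, -1.4138, 1.6667).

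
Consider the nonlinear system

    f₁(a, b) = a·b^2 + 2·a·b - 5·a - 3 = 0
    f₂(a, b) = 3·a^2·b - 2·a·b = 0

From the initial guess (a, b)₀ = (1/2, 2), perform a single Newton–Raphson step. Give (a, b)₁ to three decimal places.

At (1/2, 2): F = (-1.500, -0.500).
Jacobian J = [[b^2 + 2·b - 5, 2·a·b + 2·a], [6·a·b - 2·b, 3·a^2 - 2·a]].
At the point, J = [[3.000, 3.000], [2.000, -0.250]] (det J = -6.750).
Solving J·Δ = −F gives Δ = (0.278, 0.222).
Then the next iterate is (a, b)₁ = (0.778, 2.222).

(0.778, 2.222)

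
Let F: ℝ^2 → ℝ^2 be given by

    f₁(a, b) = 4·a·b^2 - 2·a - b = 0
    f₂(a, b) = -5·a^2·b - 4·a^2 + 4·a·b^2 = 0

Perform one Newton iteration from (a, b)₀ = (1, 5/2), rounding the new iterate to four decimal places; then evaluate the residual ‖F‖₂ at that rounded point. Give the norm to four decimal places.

6.2463

At (1, 5/2): F = (20.5000, 8.5000).
Jacobian J = [[4·b^2 - 2, 8·a·b - 1], [-10·a·b - 8·a + 4·b^2, -5·a^2 + 8·a·b]].
At the point, J = [[23.0000, 19.0000], [-8.0000, 15.0000]] (det J = 497.0000).
Solving J·Δ = −F gives Δ = (-0.2938, -0.7233).
Then the next iterate is (a, b)₁ = (0.7062, 1.7767).
Re-evaluating at (0.7062, 1.7767): F = (5.727841, 2.491702), so ‖F‖₂ = 6.2463.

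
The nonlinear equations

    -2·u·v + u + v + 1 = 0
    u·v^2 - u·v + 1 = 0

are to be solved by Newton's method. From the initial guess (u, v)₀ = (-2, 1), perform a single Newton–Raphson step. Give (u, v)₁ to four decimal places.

At (-2, 1): F = (4.0000, 1.0000).
Jacobian J = [[-2·v + 1, -2·u + 1], [v^2 - v, 2·u·v - u]].
At the point, J = [[-1.0000, 5.0000], [0.0000, -2.0000]] (det J = 2.0000).
Solving J·Δ = −F gives Δ = (6.5000, 0.5000).
Then the next iterate is (u, v)₁ = (4.5000, 1.5000).

(4.5000, 1.5000)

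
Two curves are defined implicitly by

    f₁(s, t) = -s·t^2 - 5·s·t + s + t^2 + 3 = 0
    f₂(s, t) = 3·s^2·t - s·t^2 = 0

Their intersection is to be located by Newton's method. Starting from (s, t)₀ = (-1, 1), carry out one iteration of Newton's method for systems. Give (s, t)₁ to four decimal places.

(-1.2368, -0.1316)

At (-1, 1): F = (9.0000, 4.0000).
Jacobian J = [[-t^2 - 5·t + 1, -2·s·t - 5·s + 2·t], [6·s·t - t^2, 3·s^2 - 2·s·t]].
At the point, J = [[-5.0000, 9.0000], [-7.0000, 5.0000]] (det J = 38.0000).
Solving J·Δ = −F gives Δ = (-0.2368, -1.1316).
Then the next iterate is (s, t)₁ = (-1.2368, -0.1316).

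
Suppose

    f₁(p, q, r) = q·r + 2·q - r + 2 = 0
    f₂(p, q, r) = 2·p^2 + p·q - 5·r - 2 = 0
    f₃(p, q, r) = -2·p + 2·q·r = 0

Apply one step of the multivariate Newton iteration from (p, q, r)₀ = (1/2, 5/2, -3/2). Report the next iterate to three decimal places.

(-2.800, -1.300, -3.400)

At (1/2, 5/2, -3/2): F = (4.750, 7.250, -8.500).
Jacobian J = [[0, r + 2, q - 1], [4·p + q, p, -5], [-2, 2·r, 2·q]].
At the point, J = [[0.000, 0.500, 1.500], [4.500, 0.500, -5.000], [-2.000, -3.000, 5.000]] (det J = -25.000).
Solving J·Δ = −F gives Δ = (-3.300, -3.800, -1.900).
Then the next iterate is (p, q, r)₁ = (-2.800, -1.300, -3.400).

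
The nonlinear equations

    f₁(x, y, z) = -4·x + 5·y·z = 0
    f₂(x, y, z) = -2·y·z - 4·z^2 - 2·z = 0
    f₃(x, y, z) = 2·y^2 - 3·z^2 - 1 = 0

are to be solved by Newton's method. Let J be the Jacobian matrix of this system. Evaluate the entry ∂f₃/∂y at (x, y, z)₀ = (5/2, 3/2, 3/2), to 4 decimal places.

6.0000

∂f₃/∂y = 4·y.
At (5/2, 3/2, 3/2) this is 6.0000.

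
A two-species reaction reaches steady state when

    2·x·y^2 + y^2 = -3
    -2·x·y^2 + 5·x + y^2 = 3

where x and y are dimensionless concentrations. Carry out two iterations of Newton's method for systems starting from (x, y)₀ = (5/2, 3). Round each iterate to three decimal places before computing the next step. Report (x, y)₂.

(-14.955, -6.481)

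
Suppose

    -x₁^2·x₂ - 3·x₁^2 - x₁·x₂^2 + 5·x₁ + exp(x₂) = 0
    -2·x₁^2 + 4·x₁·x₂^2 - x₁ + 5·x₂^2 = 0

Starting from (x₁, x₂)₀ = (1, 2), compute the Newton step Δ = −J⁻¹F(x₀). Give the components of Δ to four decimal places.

(0.1232, -0.9543)

At (1, 2): F = (3.389056, 33.0000).
Jacobian J = [[-2·x₁·x₂ - 6·x₁ - x₂^2 + 5, -x₁^2 - 2·x₁·x₂ + exp(x₂)], [-4·x₁ + 4·x₂^2 - 1, 8·x₁·x₂ + 10·x₂]].
At the point, J = [[-9.0000, 2.389056], [11.0000, 36.0000]] (det J = -350.279617).
Solving J·Δ = −F gives Δ = (0.1232, -0.9543).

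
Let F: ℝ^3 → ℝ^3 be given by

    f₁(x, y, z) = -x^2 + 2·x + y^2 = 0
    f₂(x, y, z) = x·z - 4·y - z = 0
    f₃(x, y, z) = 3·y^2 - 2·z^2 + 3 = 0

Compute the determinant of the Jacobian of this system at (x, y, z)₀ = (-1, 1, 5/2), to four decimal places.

258.0000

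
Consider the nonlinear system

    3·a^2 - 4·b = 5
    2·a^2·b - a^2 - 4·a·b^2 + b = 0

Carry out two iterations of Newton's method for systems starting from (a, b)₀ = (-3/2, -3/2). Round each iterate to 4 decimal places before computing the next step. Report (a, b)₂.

At (-3/2, -3/2): F = (7.7500, 3.0000).
Jacobian J = [[6·a, -4], [4·a·b - 2·a - 4·b^2, 2·a^2 - 8·a·b + 1]].
At the point, J = [[-9.0000, -4.0000], [3.0000, -12.5000]] (det J = 124.5000).
Solving J·Δ = −F gives Δ = (0.6817, 0.4036).
Then the next iterate is (a, b)₁ = (-0.8183, -1.0964).
Round to (-0.8183, -1.0964) and repeat: F = (1.394445, 0.700344), J = [[-4.9098, -4.0000], [0.416965, -4.838243]].
Δ = (0.1552, 0.1581), so (a, b)₂ = (-0.6631, -0.9383).

(-0.6631, -0.9383)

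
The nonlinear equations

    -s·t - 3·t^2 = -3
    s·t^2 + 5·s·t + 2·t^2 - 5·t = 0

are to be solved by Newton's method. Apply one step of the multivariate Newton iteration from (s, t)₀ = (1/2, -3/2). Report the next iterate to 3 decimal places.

At (1/2, -3/2): F = (-3.000, 9.375).
Jacobian J = [[-t, -s - 6·t], [t^2 + 5·t, 2·s·t + 5·s + 4·t - 5]].
At the point, J = [[1.500, 8.500], [-5.250, -10.000]] (det J = 29.625).
Solving J·Δ = −F gives Δ = (1.677, 0.057).
Then the next iterate is (s, t)₁ = (2.177, -1.443).

(2.177, -1.443)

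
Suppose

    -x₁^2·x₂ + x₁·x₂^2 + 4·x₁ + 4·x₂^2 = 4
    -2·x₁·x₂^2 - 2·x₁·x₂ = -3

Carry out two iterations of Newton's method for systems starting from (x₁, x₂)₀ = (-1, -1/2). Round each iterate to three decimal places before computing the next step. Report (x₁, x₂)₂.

At (-1, -1/2): F = (-6.750, 2.500).
Jacobian J = [[-2·x₁·x₂ + x₂^2 + 4, -x₁^2 + 2·x₁·x₂ + 8·x₂], [-2·x₂^2 - 2·x₂, -4·x₁·x₂ - 2·x₁]].
At the point, J = [[3.250, -4.000], [0.500, 0.000]] (det J = 2.000).
Solving J·Δ = −F gives Δ = (-5.000, -5.750).
Then the next iterate is (x₁, x₂)₁ = (-6.000, -6.250).
Round to (-6.000, -6.250) and repeat: F = (118.875, 396.750), J = [[-31.93750, -11.000], [-65.625, -138.000]].
Δ = (3.267, 1.321), so (x₁, x₂)₂ = (-2.733, -4.929).

(-2.733, -4.929)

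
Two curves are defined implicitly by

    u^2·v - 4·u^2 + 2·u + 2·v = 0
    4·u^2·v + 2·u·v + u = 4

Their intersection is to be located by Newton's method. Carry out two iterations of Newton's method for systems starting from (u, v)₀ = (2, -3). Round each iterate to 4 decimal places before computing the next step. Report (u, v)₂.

At (2, -3): F = (-30.0000, -62.0000).
Jacobian J = [[2·u·v - 8·u + 2, u^2 + 2], [8·u·v + 2·v + 1, 4·u^2 + 2·u]].
At the point, J = [[-26.0000, 6.0000], [-53.0000, 20.0000]] (det J = -202.0000).
Solving J·Δ = −F gives Δ = (-1.1287, 0.1089).
Then the next iterate is (u, v)₁ = (0.8713, -2.8911).
Round to (0.8713, -2.8911) and repeat: F = (-9.271073, -16.946003), J = [[-10.008431, 2.759164], [-24.934323, 4.779255]].
Δ = (-0.1168, 2.9366), so (u, v)₂ = (0.7545, 0.0455).

(0.7545, 0.0455)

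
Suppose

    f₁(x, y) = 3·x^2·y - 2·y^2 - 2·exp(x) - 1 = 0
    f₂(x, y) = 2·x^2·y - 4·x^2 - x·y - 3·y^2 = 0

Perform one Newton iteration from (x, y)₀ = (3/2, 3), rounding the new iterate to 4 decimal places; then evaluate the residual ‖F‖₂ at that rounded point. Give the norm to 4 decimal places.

At (3/2, 3): F = (-7.713378, -27.0000).
Jacobian J = [[6·x·y - 2·exp(x), 3·x^2 - 4·y], [4·x·y - 8·x - y, 2·x^2 - x - 6·y]].
At the point, J = [[18.036622, -5.2500], [3.0000, -15.0000]] (det J = -254.799328).
Solving J·Δ = −F gives Δ = (-0.1022, -1.8204).
Then the next iterate is (x, y)₁ = (1.3978, 1.1796).
Re-evaluating at (1.3978, 1.1796): F = (-4.961223, -9.029082), so ‖F‖₂ = 10.3023.

10.3023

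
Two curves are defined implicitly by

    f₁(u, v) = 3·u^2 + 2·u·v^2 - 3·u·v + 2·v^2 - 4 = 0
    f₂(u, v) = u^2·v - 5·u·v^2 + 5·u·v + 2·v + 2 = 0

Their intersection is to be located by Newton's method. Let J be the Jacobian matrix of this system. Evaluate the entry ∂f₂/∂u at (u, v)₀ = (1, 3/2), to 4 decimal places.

-0.7500

∂f₂/∂u = 2·u·v - 5·v^2 + 5·v.
At (1, 3/2) this is -0.7500.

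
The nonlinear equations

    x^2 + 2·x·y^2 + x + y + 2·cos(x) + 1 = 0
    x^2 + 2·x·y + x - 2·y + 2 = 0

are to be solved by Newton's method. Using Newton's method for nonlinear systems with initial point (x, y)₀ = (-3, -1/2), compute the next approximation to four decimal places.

(-1.5720, -0.0710)

At (-3, -1/2): F = (3.020015, 12.0000).
Jacobian J = [[2·x + 2·y^2 - 2·sin(x) + 1, 4·x·y + 1], [2·x + 2·y + 1, 2·x - 2]].
At the point, J = [[-4.217760, 7.0000], [-6.0000, -8.0000]] (det J = 75.742080).
Solving J·Δ = −F gives Δ = (1.4280, 0.4290).
Then the next iterate is (x, y)₁ = (-1.5720, -0.0710).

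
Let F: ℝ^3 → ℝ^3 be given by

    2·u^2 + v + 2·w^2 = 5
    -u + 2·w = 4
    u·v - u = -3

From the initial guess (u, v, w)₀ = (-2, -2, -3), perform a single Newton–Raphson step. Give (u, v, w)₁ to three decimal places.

(-3.581, 4.871, 0.210)

At (-2, -2, -3): F = (19.000, -8.000, 9.000).
Jacobian J = [[4·u, 1, 4·w], [-1, 0, 2], [v - 1, u, 0]].
At the point, J = [[-8.000, 1.000, -12.000], [-1.000, 0.000, 2.000], [-3.000, -2.000, 0.000]] (det J = -62.000).
Solving J·Δ = −F gives Δ = (-1.581, 6.871, 3.210).
Then the next iterate is (u, v, w)₁ = (-3.581, 4.871, 0.210).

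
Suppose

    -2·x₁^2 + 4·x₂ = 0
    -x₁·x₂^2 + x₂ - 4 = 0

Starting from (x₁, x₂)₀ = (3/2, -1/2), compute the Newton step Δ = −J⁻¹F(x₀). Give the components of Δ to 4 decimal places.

(0.2321, 1.9732)

At (3/2, -1/2): F = (-6.5000, -4.8750).
Jacobian J = [[-4·x₁, 4], [-x₂^2, -2·x₁·x₂ + 1]].
At the point, J = [[-6.0000, 4.0000], [-0.2500, 2.5000]] (det J = -14.0000).
Solving J·Δ = −F gives Δ = (0.2321, 1.9732).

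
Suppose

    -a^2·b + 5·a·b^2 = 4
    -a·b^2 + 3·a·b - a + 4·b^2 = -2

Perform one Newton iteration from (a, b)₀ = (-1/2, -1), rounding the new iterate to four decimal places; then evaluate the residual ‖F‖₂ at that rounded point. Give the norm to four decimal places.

At (-1/2, -1): F = (-6.2500, 8.5000).
Jacobian J = [[-2·a·b + 5·b^2, -a^2 + 10·a·b], [-b^2 + 3·b - 1, -2·a·b + 3·a + 8·b]].
At the point, J = [[4.0000, 4.7500], [-5.0000, -10.5000]] (det J = -18.2500).
Solving J·Δ = −F gives Δ = (1.3836, 0.1507).
Then the next iterate is (a, b)₁ = (0.8836, -0.8493).
Re-evaluating at (0.8836, -0.8493): F = (-0.150160, 1.112968), so ‖F‖₂ = 1.1231.

1.1231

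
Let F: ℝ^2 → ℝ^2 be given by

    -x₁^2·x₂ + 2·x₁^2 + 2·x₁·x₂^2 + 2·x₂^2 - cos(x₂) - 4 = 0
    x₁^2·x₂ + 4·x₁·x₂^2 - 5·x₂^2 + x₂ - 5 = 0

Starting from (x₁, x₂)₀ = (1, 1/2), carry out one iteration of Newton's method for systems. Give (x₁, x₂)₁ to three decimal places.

At (1, 1/2): F = (-2.37758, -4.250).
Jacobian J = [[-2·x₁·x₂ + 4·x₁ + 2·x₂^2, -x₁^2 + 4·x₁·x₂ + 4·x₂ + sin(x₂)], [2·x₁·x₂ + 4·x₂^2, x₁^2 + 8·x₁·x₂ - 10·x₂ + 1]].
At the point, J = [[3.500, 3.47943], [2.000, 1.000]] (det J = -3.45885).
Solving J·Δ = −F gives Δ = (3.588, -2.926).
Then the next iterate is (x₁, x₂)₁ = (4.588, -2.426).

(4.588, -2.426)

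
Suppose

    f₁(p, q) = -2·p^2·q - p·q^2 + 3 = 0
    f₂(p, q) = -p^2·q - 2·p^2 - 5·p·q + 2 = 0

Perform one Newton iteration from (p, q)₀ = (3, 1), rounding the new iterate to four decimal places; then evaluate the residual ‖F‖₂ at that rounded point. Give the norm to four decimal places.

At (3, 1): F = (-18.0000, -40.0000).
Jacobian J = [[-4·p·q - q^2, -2·p^2 - 2·p·q], [-2·p·q - 4·p - 5·q, -p^2 - 5·p]].
At the point, J = [[-13.0000, -24.0000], [-23.0000, -24.0000]] (det J = -240.0000).
Solving J·Δ = −F gives Δ = (-2.2000, 0.4417).
Then the next iterate is (p, q)₁ = (0.8000, 1.4417).
Re-evaluating at (0.8000, 1.4417): F = (-0.508175, -5.969488), so ‖F‖₂ = 5.9911.

5.9911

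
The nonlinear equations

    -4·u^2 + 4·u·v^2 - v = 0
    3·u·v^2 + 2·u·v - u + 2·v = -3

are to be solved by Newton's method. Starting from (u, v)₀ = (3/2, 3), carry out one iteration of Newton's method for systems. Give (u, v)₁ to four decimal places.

At (3/2, 3): F = (42.0000, 57.0000).
Jacobian J = [[-8·u + 4·v^2, 8·u·v - 1], [3·v^2 + 2·v - 1, 6·u·v + 2·u + 2]].
At the point, J = [[24.0000, 35.0000], [32.0000, 32.0000]] (det J = -352.0000).
Solving J·Δ = −F gives Δ = (-1.8494, 0.0682).
Then the next iterate is (u, v)₁ = (-0.3494, 3.0682).

(-0.3494, 3.0682)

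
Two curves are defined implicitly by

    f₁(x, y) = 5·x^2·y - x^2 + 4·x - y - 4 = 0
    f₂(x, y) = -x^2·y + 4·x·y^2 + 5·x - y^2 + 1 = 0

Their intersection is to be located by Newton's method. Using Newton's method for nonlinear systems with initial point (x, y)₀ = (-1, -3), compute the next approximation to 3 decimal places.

(-0.530, -1.981)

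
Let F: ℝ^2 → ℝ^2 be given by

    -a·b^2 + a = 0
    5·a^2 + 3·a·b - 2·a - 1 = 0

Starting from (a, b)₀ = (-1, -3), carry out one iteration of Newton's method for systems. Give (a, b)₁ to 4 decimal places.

At (-1, -3): F = (8.0000, 15.0000).
Jacobian J = [[-b^2 + 1, -2·a·b], [10·a + 3·b - 2, 3·a]].
At the point, J = [[-8.0000, -6.0000], [-21.0000, -3.0000]] (det J = -102.0000).
Solving J·Δ = −F gives Δ = (0.6471, 0.4706).
Then the next iterate is (a, b)₁ = (-0.3529, -2.5294).

(-0.3529, -2.5294)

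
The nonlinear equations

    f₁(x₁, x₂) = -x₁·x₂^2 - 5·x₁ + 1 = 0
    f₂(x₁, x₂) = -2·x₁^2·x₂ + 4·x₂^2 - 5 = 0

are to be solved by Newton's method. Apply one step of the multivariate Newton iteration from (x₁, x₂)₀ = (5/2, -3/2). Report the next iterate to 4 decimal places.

(-1.3225, -2.9117)

At (5/2, -3/2): F = (-17.1250, 22.7500).
Jacobian J = [[-x₂^2 - 5, -2·x₁·x₂], [-4·x₁·x₂, -2·x₁^2 + 8·x₂]].
At the point, J = [[-7.2500, 7.5000], [15.0000, -24.5000]] (det J = 65.1250).
Solving J·Δ = −F gives Δ = (-3.8225, -1.4117).
Then the next iterate is (x₁, x₂)₁ = (-1.3225, -2.9117).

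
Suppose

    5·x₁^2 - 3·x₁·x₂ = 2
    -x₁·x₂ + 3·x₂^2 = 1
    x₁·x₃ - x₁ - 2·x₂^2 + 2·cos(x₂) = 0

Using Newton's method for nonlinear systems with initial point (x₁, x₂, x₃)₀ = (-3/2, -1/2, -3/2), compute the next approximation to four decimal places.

(-1.1667, -1.0556, 0.1854)

At (-3/2, -1/2, -3/2): F = (7.0000, -1.0000, 5.005165).
Jacobian J = [[10·x₁ - 3·x₂, -3·x₁, 0], [-x₂, -x₁ + 6·x₂, 0], [x₃ - 1, -4·x₂ - 2·sin(x₂), x₁]].
At the point, J = [[-13.5000, 4.5000, 0.0000], [0.5000, -1.5000, 0.0000], [-2.5000, 2.958851, -1.5000]] (det J = -27.0000).
Solving J·Δ = −F gives Δ = (0.3333, -0.5556, 1.6854).
Then the next iterate is (x₁, x₂, x₃)₁ = (-1.1667, -1.0556, 0.1854).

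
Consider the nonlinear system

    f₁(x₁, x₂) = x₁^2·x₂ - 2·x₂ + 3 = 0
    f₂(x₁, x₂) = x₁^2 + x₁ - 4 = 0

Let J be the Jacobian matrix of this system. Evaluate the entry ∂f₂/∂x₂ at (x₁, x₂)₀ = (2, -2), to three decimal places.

0.000

∂f₂/∂x₂ = 0.
At (2, -2) this is 0.000.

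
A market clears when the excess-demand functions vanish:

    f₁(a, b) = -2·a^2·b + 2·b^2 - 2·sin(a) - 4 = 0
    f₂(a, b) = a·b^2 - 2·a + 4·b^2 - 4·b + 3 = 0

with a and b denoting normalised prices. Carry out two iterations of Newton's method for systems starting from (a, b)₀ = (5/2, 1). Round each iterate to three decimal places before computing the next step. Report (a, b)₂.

At (5/2, 1): F = (-15.69694, 0.500).
Jacobian J = [[-4·a·b - 2·cos(a), -2·a^2 + 4·b], [b^2 - 2, 2·a·b + 8·b - 4]].
At the point, J = [[-8.39771, -8.500], [-1.000, 9.000]] (det J = -84.07941).
Solving J·Δ = −F gives Δ = (-1.630, -0.237).
Then the next iterate is (a, b)₁ = (0.870, 0.763).
Round to (0.870, 0.763) and repeat: F = (-5.51935, 1.04316), J = [[-3.94489, 1.53820], [-1.41783, 3.43162]].
Δ = (-1.809, -1.051), so (a, b)₂ = (-0.939, -0.288).

(-0.939, -0.288)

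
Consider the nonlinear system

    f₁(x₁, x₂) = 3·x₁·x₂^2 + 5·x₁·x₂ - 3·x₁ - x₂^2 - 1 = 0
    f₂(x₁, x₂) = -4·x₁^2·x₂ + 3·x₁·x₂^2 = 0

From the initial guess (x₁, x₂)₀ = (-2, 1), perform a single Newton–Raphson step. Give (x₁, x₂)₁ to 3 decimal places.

At (-2, 1): F = (-12.000, -22.000).
Jacobian J = [[3·x₂^2 + 5·x₂ - 3, 6·x₁·x₂ + 5·x₁ - 2·x₂], [-8·x₁·x₂ + 3·x₂^2, -4·x₁^2 + 6·x₁·x₂]].
At the point, J = [[5.000, -24.000], [19.000, -28.000]] (det J = 316.000).
Solving J·Δ = −F gives Δ = (0.608, -0.373).
Then the next iterate is (x₁, x₂)₁ = (-1.392, 0.627).

(-1.392, 0.627)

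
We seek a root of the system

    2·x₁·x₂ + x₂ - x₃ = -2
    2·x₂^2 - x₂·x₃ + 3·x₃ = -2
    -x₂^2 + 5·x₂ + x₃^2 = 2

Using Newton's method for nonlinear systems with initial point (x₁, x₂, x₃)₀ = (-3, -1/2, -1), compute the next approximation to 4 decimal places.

(-1.9934, 0.2961, -0.4868)

At (-3, -1/2, -1): F = (5.5000, -1.0000, -3.7500).
Jacobian J = [[2·x₂, 2·x₁ + 1, -1], [0, 4·x₂ - x₃, -x₂ + 3], [0, -2·x₂ + 5, 2·x₃]].
At the point, J = [[-1.0000, -5.0000, -1.0000], [0.0000, -1.0000, 3.5000], [0.0000, 6.0000, -2.0000]] (det J = 19.0000).
Solving J·Δ = −F gives Δ = (1.0066, 0.7961, 0.5132).
Then the next iterate is (x₁, x₂, x₃)₁ = (-1.9934, 0.2961, -0.4868).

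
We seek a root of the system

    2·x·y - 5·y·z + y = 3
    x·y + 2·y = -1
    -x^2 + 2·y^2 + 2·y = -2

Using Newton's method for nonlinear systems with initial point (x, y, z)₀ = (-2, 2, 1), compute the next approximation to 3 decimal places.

At (-2, 2, 1): F = (-19.000, 1.000, 10.000).
Jacobian J = [[2·y, 2·x - 5·z + 1, -5·y], [y, x + 2, 0], [-2·x, 4·y + 2, 0]].
At the point, J = [[4.000, -8.000, -10.000], [2.000, 0.000, 0.000], [4.000, 10.000, 0.000]] (det J = -200.000).
Solving J·Δ = −F gives Δ = (-0.500, -0.800, -1.460).
Then the next iterate is (x, y, z)₁ = (-2.500, 1.200, -0.460).

(-2.500, 1.200, -0.460)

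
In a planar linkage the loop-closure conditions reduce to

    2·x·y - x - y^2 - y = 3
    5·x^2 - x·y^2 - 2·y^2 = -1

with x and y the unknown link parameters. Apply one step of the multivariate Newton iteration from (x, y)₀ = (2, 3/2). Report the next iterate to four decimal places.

At (2, 3/2): F = (-2.7500, 12.0000).
Jacobian J = [[2·y - 1, 2·x - 2·y - 1], [10·x - y^2, -2·x·y - 4·y]].
At the point, J = [[2.0000, 0.0000], [17.7500, -12.0000]] (det J = -24.0000).
Solving J·Δ = −F gives Δ = (1.3750, 3.0339).
Then the next iterate is (x, y)₁ = (3.3750, 4.5339).

(3.3750, 4.5339)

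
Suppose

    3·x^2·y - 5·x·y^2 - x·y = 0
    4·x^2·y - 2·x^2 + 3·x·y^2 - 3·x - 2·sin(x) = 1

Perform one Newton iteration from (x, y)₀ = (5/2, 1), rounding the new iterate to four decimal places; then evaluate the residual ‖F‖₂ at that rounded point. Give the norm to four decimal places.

At (5/2, 1): F = (3.7500, 10.303056).
Jacobian J = [[6·x·y - 5·y^2 - y, 3·x^2 - 10·x·y - x], [8·x·y - 4·x + 3·y^2 - 2·cos(x) - 3, 4·x^2 + 6·x·y]].
At the point, J = [[9.0000, -8.7500], [11.602287, 40.0000]] (det J = 461.520013).
Solving J·Δ = −F gives Δ = (-0.5203, -0.1066).
Then the next iterate is (x, y)₁ = (1.9797, 0.8934).
Re-evaluating at (1.9797, 0.8934): F = (0.834986, 2.133431), so ‖F‖₂ = 2.2910.

2.2910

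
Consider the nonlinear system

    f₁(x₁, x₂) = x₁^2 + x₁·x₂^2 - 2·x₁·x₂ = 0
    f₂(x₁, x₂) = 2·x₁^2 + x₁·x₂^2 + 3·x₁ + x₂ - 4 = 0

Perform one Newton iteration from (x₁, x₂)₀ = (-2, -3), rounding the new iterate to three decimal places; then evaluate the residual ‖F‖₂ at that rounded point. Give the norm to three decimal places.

At (-2, -3): F = (-26.000, -23.000).
Jacobian J = [[2·x₁ + x₂^2 - 2·x₂, 2·x₁·x₂ - 2·x₁], [4·x₁ + x₂^2 + 3, 2·x₁·x₂ + 1]].
At the point, J = [[11.000, 16.000], [4.000, 13.000]] (det J = 79.000).
Solving J·Δ = −F gives Δ = (-0.380, 1.886).
Then the next iterate is (x₁, x₂)₁ = (-2.380, -1.114).
Re-evaluating at (-2.380, -1.114): F = (-2.59181, -3.87877), so ‖F‖₂ = 4.665.

4.665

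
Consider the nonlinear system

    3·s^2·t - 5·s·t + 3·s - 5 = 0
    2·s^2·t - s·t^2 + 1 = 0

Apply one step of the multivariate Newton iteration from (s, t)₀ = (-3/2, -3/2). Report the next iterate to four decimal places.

(-1.1481, 0.0741)

At (-3/2, -3/2): F = (-30.8750, -2.3750).
Jacobian J = [[6·s·t - 5·t + 3, 3·s^2 - 5·s], [4·s·t - t^2, 2·s^2 - 2·s·t]].
At the point, J = [[24.0000, 14.2500], [6.7500, 0.0000]] (det J = -96.1875).
Solving J·Δ = −F gives Δ = (0.3519, 1.5741).
Then the next iterate is (s, t)₁ = (-1.1481, 0.0741).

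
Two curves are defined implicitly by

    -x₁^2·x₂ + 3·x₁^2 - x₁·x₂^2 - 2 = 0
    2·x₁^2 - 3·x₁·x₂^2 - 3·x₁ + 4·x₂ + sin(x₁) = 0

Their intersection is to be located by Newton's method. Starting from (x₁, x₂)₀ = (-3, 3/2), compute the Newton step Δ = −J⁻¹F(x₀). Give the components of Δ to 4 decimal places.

(1.6222, -0.5232)

At (-3, 3/2): F = (18.2500, 53.108880).
Jacobian J = [[-2·x₁·x₂ + 6·x₁ - x₂^2, -x₁^2 - 2·x₁·x₂], [4·x₁ - 3·x₂^2 + cos(x₁) - 3, -6·x₁·x₂ + 4]].
At the point, J = [[-11.2500, 0.0000], [-22.739992, 31.0000]] (det J = -348.7500).
Solving J·Δ = −F gives Δ = (1.6222, -0.5232).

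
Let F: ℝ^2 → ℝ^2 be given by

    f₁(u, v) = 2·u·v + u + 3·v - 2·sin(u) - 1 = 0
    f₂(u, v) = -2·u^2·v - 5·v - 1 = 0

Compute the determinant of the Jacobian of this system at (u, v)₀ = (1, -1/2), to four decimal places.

J = [[2·v - 2·cos(u) + 1, 2·u + 3], [-4·u·v, -2·u^2 - 5]].
At the point, J = [[-1.080605, 5.0000], [2.0000, -7.0000]].
det J = -2.4358.

-2.4358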